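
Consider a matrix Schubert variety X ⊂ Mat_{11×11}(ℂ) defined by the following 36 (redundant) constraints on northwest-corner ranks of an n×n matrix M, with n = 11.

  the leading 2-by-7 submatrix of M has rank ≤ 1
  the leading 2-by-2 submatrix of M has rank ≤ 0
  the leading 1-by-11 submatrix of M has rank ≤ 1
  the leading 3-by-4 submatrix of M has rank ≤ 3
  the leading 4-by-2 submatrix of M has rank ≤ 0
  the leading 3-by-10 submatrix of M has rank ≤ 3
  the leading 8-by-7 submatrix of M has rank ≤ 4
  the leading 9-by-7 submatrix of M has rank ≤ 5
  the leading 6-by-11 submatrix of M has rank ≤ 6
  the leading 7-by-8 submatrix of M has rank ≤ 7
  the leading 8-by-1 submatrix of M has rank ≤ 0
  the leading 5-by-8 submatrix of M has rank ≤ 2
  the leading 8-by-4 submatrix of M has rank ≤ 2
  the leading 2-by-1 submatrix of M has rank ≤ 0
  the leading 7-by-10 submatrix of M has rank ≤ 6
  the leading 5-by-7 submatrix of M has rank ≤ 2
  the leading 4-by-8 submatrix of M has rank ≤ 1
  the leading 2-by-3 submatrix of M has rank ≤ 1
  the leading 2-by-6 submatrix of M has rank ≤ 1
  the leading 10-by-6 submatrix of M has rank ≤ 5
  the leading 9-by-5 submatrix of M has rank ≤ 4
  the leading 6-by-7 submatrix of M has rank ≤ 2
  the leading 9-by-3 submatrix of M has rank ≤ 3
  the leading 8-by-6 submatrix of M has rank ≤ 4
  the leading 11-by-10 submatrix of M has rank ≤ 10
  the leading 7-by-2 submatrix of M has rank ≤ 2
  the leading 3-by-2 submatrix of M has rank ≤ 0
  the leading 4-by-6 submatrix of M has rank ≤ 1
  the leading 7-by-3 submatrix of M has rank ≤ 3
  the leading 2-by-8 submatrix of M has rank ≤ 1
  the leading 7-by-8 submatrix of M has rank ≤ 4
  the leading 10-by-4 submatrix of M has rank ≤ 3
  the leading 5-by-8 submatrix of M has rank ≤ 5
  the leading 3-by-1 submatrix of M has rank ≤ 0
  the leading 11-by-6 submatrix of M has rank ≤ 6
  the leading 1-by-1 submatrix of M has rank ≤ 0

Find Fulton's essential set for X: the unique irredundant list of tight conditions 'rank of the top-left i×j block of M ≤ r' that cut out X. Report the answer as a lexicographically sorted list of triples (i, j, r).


The tightest implied rank at each (i,j), from the 36 conditions:

  i=1: 0, 0, 1, 1, 1, 1, 1, 1, 1, 1, 1
  i=2: 0, 0, 1, 1, 1, 1, 1, 1, 2, 2, 2
  i=3: 0, 0, 1, 1, 1, 1, 1, 1, 2, 3, 3
  i=4: 0, 0, 1, 1, 1, 1, 1, 1, 2, 3, 4
  i=5: 0, 1, 2, 2, 2, 2, 2, 2, 3, 4, 5
  i=6: 0, 1, 2, 2, 2, 2, 2, 3, 4, 5, 6
  i=7: 0, 1, 2, 2, 3, 3, 3, 4, 5, 6, 7
  i=8: 0, 1, 2, 2, 3, 4, 4, 5, 6, 7, 8
  i=9: 1, 2, 3, 3, 4, 5, 5, 6, 7, 8, 9
  i=10: 1, 2, 3, 3, 4, 5, 6, 7, 8, 9, 10
  i=11: 1, 2, 3, 4, 5, 6, 7, 8, 9, 10, 11

hence w(1..11) = (3, 9, 10, 11, 2, 8, 5, 6, 1, 7, 4).

6 SE-corners of the 34-cell Rothe diagram give Ess(w):

[(4, 2, 0), (4, 8, 1), (6, 7, 2), (8, 1, 0), (8, 4, 2), (10, 4, 3)]


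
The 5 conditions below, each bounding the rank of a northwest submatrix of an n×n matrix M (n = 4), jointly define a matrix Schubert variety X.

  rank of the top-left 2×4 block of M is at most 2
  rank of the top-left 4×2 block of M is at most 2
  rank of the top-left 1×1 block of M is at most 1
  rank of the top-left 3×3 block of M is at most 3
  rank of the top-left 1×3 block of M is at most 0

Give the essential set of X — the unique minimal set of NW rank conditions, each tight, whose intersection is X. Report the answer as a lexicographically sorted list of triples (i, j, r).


Reconstructing r_w from the 5 given conditions:

  row 1: 0  0  0  1
  row 2: 1  1  1  2
  row 3: 1  2  2  3
  row 4: 1  2  3  4

giving w = (4, 1, 2, 3) via Δ²R.

|D(w)|=3, |Ess(w)|=1:

[(1, 3, 0)]


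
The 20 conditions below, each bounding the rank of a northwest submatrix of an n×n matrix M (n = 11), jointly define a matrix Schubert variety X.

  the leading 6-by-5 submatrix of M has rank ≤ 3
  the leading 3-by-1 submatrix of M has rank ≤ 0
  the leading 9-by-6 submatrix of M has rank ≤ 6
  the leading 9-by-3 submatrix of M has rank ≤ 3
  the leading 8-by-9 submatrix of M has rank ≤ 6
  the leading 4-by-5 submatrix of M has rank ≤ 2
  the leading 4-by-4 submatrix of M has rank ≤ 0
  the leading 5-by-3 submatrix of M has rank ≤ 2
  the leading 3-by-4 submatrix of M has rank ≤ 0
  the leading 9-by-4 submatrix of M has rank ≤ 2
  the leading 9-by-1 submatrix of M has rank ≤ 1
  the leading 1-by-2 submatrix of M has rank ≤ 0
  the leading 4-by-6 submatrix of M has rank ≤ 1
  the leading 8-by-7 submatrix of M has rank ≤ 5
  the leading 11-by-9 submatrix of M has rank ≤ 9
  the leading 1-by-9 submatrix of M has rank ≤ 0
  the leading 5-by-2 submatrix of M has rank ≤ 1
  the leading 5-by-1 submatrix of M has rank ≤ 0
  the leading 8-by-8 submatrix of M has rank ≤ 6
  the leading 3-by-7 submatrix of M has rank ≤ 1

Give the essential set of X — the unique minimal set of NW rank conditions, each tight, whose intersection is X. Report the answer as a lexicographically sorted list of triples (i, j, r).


Computing R[i][j] = min implied NW-rank bound (n=11, 20 conditions):

  0  0  0  0  0  0  0  0  0  1  1
  0  0  0  0  1  1  1  1  1  2  2
  0  0  0  0  1  1  1  2  2  3  3
  0  0  0  0  1  1  2  3  3  4  4
  0  1  1  1  2  2  3  4  4  5  5
  1  2  2  2  3  3  4  5  5  6  6
  1  2  2  2  3  4  5  6  6  7  7
  1  2  2  2  3  4  5  6  6  7  8
  1  2  2  2  3  4  5  6  7  8  9
  1  2  3  3  4  5  6  7  8  9  10
  1  2  3  4  5  6  7  8  9  10  11

the unique w with this rank table is (10, 5, 8, 7, 2, 1, 6, 11, 9, 3, 4).

|D(w)|=32, |Ess(w)|=7:

[(1, 9, 0), (3, 7, 1), (4, 4, 0), (4, 6, 1), (5, 1, 0), (8, 9, 6), (9, 4, 2)]


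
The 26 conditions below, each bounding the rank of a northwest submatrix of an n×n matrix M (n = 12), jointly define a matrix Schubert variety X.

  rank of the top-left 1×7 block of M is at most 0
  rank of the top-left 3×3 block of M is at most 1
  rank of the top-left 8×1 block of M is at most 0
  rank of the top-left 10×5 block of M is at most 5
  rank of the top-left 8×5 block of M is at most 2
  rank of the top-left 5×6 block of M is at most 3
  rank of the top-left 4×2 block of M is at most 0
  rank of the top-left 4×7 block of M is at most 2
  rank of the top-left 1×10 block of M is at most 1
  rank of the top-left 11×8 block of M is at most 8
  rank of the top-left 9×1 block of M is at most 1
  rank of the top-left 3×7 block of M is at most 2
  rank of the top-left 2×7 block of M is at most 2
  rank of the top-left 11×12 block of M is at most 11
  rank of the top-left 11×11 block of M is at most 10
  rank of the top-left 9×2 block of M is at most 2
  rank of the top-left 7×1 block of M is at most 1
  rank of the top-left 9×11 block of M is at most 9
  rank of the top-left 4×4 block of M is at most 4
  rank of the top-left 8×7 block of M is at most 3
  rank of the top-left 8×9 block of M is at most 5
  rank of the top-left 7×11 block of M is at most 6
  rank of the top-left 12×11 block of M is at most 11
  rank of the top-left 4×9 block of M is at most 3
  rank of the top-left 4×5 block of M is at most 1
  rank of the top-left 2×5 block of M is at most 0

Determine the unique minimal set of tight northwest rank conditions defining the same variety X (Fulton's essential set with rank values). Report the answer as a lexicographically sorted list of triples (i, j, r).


Reconstructing r_w from the 26 given conditions:

  0  0  0  0  0  0  0  1  1  1  1  1
  0  0  0  0  0  1  1  2  2  2  2  2
  0  0  1  1  1  2  2  3  3  3  3  3
  0  0  1  1  1  2  2  3  3  4  4  4
  0  1  2  2  2  3  3  4  4  5  5  5
  0  1  2  2  2  3  3  4  5  6  6  6
  0  1  2  2  2  3  3  4  5  6  6  7
  0  1  2  2  2  3  3  4  5  6  7  8
  1  2  3  3  3  4  4  5  6  7  8  9
  1  2  3  4  4  5  5  6  7  8  9  10
  1  2  3  4  5  6  6  7  8  9  10  11
  1  2  3  4  5  6  7  8  9  10  11  12

reading off 1-entries of Δ²R: w = (8, 6, 3, 10, 2, 9, 12, 11, 1, 4, 5, 7).

Rothe diagram D(w) (34 cells), 10 SE-corners (essential conditions):

[(1, 7, 0), (2, 5, 0), (4, 2, 0), (4, 5, 1), (4, 7, 2), (4, 9, 3), (7, 11, 6), (8, 1, 0), (8, 5, 2), (8, 7, 3)]


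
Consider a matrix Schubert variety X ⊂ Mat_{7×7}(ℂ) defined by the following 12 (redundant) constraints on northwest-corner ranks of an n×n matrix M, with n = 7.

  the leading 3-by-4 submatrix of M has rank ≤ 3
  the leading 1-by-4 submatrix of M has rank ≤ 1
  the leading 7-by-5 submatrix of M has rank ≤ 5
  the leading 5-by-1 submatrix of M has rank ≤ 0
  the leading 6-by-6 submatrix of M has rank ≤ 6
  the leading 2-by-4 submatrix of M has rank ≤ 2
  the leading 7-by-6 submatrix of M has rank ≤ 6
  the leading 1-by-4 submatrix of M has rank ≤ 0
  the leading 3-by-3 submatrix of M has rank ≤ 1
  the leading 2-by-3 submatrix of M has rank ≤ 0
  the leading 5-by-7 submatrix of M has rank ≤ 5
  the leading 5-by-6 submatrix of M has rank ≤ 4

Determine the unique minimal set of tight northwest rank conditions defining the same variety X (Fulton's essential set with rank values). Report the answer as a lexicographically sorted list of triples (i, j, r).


Recovering R(i,j) via the rank-extension bound from the 12 conditions:

  row 1: 0 | 0 | 0 | 0 | 1 | 1 | 1
  row 2: 0 | 0 | 0 | 1 | 2 | 2 | 2
  row 3: 0 | 1 | 1 | 2 | 3 | 3 | 3
  row 4: 0 | 1 | 2 | 3 | 4 | 4 | 4
  row 5: 0 | 1 | 2 | 3 | 4 | 4 | 5
  row 6: 1 | 2 | 3 | 4 | 5 | 5 | 6
  row 7: 1 | 2 | 3 | 4 | 5 | 6 | 7

reading off 1-entries of Δ²R: w = (5, 4, 2, 3, 7, 1, 6).

4 SE-corners of the 11-cell Rothe diagram give Ess(w):

[(1, 4, 0), (2, 3, 0), (5, 1, 0), (5, 6, 4)]


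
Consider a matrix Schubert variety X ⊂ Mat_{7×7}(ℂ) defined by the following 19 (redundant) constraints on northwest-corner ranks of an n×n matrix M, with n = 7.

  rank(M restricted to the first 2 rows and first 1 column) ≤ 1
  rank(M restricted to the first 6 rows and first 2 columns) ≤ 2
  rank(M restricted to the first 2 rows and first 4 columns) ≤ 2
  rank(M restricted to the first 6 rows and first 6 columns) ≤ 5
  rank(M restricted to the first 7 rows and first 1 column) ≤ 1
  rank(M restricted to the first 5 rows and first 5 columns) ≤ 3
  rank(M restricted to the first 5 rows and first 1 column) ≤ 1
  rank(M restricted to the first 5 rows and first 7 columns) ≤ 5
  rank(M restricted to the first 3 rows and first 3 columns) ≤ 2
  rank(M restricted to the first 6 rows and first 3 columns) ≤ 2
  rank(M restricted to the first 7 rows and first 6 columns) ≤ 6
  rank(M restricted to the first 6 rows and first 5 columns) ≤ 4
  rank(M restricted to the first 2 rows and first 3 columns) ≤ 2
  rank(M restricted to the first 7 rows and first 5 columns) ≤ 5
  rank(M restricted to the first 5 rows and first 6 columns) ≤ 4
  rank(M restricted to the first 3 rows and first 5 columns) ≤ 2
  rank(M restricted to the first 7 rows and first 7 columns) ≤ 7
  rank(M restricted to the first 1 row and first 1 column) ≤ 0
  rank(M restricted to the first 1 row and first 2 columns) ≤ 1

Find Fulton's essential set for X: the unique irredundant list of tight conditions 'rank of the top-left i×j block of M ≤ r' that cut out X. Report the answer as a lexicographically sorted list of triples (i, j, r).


Propagating the 19 rank bounds to every northwest block:

  i=1: 0  1  1  1  1  1  1
  i=2: 1  2  2  2  2  2  2
  i=3: 1  2  2  2  2  3  3
  i=4: 1  2  2  3  3  4  4
  i=5: 1  2  2  3  3  4  5
  i=6: 1  2  2  3  4  5  6
  i=7: 1  2  3  4  5  6  7

second differences of R give the permutation w = (2, 1, 6, 4, 7, 5, 3).

Rothe diagram D(w) (8 cells), 4 SE-corners (essential conditions):

[(1, 1, 0), (3, 5, 2), (5, 5, 3), (6, 3, 2)]


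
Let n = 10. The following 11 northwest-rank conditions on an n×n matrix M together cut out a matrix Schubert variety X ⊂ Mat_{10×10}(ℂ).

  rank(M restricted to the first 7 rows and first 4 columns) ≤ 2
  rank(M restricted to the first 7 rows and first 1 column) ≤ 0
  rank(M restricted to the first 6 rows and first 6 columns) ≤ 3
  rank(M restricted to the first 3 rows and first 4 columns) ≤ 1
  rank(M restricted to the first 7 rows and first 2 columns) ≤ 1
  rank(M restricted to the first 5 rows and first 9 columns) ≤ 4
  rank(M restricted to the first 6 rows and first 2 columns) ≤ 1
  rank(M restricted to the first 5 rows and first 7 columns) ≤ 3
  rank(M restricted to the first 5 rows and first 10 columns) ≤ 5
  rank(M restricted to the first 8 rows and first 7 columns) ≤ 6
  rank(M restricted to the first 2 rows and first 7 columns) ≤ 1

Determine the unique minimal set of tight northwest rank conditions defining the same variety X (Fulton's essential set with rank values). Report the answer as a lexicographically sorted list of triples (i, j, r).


Reconstructing r_w from the 11 given conditions:

  row 1: 0  1  1  1  1  1  1  1  1  1
  row 2: 0  1  1  1  1  1  1  2  2  2
  row 3: 0  1  1  1  2  2  2  3  3  3
  row 4: 0  1  2  2  3  3  3  4  4  4
  row 5: 0  1  2  2  3  3  3  4  4  5
  row 6: 0  1  2  2  3  3  4  5  5  6
  row 7: 0  1  2  2  3  4  5  6  6  7
  row 8: 1  2  3  3  4  5  6  7  7  8
  row 9: 1  2  3  4  5  6  7  8  8  9
  row 10: 1  2  3  4  5  6  7  8  9  10

hence w(1..10) = (2, 8, 5, 3, 10, 7, 6, 1, 4, 9).

ℓ(w)=21; the 7 essential cells (i,j,r):

[(2, 7, 1), (3, 4, 1), (5, 7, 3), (5, 9, 4), (6, 6, 3), (7, 1, 0), (7, 4, 2)]


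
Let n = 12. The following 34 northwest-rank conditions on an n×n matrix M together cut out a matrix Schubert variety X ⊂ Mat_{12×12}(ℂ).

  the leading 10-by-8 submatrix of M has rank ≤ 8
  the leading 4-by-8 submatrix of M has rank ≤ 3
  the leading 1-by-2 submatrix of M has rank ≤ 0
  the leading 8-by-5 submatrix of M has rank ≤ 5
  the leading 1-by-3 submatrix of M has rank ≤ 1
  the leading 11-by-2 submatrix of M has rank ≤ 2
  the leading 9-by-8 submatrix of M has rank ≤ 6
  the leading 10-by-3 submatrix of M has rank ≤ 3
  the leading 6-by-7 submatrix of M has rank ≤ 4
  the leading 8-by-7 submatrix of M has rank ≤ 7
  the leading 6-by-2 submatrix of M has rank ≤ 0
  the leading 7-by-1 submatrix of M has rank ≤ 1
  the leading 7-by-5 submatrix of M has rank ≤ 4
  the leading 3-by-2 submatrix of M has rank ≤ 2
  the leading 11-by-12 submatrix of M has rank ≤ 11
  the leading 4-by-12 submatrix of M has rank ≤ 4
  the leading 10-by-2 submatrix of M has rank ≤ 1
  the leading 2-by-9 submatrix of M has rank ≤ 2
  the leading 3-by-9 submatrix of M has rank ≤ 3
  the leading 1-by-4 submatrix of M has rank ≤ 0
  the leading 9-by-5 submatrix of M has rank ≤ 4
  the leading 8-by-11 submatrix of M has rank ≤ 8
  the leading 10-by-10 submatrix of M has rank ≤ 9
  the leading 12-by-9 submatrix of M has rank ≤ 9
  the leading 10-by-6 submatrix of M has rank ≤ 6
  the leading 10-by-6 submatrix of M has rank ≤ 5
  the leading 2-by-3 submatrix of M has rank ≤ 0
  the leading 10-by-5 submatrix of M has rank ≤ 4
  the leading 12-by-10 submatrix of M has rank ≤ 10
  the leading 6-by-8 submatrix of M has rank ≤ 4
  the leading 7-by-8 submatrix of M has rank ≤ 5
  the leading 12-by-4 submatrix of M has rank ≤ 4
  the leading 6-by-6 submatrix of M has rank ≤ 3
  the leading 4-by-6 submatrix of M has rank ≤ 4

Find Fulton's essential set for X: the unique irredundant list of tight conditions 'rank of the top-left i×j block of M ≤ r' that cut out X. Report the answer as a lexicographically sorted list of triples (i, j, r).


Recovering R(i,j) via the rank-extension bound from the 34 conditions:

  row 1: 0 0 0 0 1 1 1 1 1 1 1 1
  row 2: 0 0 0 1 2 2 2 2 2 2 2 2
  row 3: 0 0 1 2 3 3 3 3 3 3 3 3
  row 4: 0 0 1 2 3 3 3 3 4 4 4 4
  row 5: 0 0 1 2 3 3 4 4 5 5 5 5
  row 6: 0 0 1 2 3 3 4 4 5 6 6 6
  row 7: 1 1 2 3 4 4 5 5 6 7 7 7
  row 8: 1 1 2 3 4 5 6 6 7 8 8 8
  row 9: 1 1 2 3 4 5 6 6 7 8 9 9
  row 10: 1 1 2 3 4 5 6 7 8 9 10 10
  row 11: 1 2 3 4 5 6 7 8 9 10 11 11
  row 12: 1 2 3 4 5 6 7 8 9 10 11 12

reading off 1-entries of Δ²R: w = (5, 4, 3, 9, 7, 10, 1, 6, 11, 8, 2, 12).

Rothe diagram D(w) (25 cells), 8 SE-corners (essential conditions):

[(1, 4, 0), (2, 3, 0), (4, 8, 3), (6, 2, 0), (6, 6, 3), (6, 8, 4), (9, 8, 6), (10, 2, 1)]


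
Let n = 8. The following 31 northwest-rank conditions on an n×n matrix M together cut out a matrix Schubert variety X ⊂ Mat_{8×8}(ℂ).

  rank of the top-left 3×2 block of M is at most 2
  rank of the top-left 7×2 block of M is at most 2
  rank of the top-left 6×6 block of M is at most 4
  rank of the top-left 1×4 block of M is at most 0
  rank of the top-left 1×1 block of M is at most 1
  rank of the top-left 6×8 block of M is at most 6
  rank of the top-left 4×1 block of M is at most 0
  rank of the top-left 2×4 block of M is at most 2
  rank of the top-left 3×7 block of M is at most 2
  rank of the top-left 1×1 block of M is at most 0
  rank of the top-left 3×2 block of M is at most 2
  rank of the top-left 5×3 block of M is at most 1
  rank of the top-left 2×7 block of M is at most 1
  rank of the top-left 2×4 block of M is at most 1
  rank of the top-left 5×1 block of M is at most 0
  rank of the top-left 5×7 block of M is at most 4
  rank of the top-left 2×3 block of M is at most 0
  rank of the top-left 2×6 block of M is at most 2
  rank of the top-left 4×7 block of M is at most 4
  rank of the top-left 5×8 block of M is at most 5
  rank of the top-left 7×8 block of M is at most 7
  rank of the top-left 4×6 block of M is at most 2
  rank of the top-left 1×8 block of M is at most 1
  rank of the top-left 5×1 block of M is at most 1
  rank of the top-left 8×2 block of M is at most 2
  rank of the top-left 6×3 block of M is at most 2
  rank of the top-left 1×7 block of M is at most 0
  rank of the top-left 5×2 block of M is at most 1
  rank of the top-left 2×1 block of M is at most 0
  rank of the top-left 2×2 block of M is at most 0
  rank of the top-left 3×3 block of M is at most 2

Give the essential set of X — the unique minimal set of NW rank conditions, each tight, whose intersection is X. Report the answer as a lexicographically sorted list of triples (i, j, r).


Rank table r_w(8×8) implied by the 31 constraints:

  row 1: 0 | 0 | 0 | 0 | 0 | 0 | 0 | 1
  row 2: 0 | 0 | 0 | 1 | 1 | 1 | 1 | 2
  row 3: 0 | 1 | 1 | 2 | 2 | 2 | 2 | 3
  row 4: 0 | 1 | 1 | 2 | 2 | 2 | 3 | 4
  row 5: 0 | 1 | 1 | 2 | 3 | 3 | 4 | 5
  row 6: 1 | 2 | 2 | 3 | 4 | 4 | 5 | 6
  row 7: 1 | 2 | 3 | 4 | 5 | 5 | 6 | 7
  row 8: 1 | 2 | 3 | 4 | 5 | 6 | 7 | 8

hence w(1..8) = (8, 4, 2, 7, 5, 1, 3, 6).

D(w) has 17 cells with 5 SE-corners; essential set:

[(1, 7, 0), (2, 3, 0), (4, 6, 2), (5, 1, 0), (5, 3, 1)]


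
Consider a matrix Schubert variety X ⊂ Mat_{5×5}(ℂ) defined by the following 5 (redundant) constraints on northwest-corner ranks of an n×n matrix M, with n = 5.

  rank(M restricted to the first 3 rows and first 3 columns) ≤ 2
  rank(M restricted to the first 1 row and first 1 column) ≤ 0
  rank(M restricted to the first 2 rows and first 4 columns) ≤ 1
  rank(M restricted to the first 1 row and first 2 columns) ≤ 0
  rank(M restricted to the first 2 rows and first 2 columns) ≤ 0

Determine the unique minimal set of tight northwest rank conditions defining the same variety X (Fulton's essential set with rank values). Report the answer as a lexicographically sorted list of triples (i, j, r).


Propagating the 5 rank bounds to every northwest block:

  row 1: 0  0  1  1  1
  row 2: 0  0  1  1  2
  row 3: 1  1  2  2  3
  row 4: 1  2  3  3  4
  row 5: 1  2  3  4  5

giving w = (3, 5, 1, 2, 4) via Δ²R.

Fulton essential set (2 of the 5 Rothe cells):

[(2, 2, 0), (2, 4, 1)]


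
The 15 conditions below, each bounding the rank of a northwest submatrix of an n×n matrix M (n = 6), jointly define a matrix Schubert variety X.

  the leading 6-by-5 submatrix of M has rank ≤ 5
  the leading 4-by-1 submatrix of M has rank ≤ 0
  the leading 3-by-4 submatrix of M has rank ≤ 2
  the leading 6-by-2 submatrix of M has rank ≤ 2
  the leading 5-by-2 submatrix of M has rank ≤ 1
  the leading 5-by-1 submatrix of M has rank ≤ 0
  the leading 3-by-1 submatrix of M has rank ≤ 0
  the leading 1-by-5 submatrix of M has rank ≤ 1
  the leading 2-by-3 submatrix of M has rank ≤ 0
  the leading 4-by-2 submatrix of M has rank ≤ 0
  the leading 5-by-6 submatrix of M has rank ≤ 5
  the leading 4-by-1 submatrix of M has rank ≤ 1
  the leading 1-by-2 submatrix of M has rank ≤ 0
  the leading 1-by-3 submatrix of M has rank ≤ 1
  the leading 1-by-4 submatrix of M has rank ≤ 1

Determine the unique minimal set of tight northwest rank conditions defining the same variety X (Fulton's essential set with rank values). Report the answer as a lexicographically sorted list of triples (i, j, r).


Recovering R(i,j) via the rank-extension bound from the 15 conditions:

  0, 0, 0, 1, 1, 1
  0, 0, 0, 1, 2, 2
  0, 0, 1, 2, 3, 3
  0, 0, 1, 2, 3, 4
  0, 1, 2, 3, 4, 5
  1, 2, 3, 4, 5, 6

the unique w with this rank table is (4, 5, 3, 6, 2, 1).

3 SE-corners of the 11-cell Rothe diagram give Ess(w):

[(2, 3, 0), (4, 2, 0), (5, 1, 0)]


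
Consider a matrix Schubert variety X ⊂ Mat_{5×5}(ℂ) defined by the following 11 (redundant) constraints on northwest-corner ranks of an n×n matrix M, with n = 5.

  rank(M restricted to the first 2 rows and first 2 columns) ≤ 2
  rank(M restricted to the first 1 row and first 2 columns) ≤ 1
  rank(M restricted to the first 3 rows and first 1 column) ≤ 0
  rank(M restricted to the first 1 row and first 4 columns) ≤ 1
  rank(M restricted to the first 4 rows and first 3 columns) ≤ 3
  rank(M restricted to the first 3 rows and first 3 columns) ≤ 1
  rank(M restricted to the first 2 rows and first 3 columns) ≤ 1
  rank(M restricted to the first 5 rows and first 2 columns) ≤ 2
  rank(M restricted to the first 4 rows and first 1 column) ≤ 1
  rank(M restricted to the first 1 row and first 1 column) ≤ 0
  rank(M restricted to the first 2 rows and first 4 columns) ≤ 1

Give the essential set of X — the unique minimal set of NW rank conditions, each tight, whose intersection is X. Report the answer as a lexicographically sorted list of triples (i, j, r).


Recovering R(i,j) via the rank-extension bound from the 11 conditions:

  row 1: 0 1 1 1 1
  row 2: 0 1 1 1 2
  row 3: 0 1 1 2 3
  row 4: 1 2 2 3 4
  row 5: 1 2 3 4 5

the unique w with this rank table is (2, 5, 4, 1, 3).

ℓ(w)=6; the 3 essential cells (i,j,r):

[(2, 4, 1), (3, 1, 0), (3, 3, 1)]


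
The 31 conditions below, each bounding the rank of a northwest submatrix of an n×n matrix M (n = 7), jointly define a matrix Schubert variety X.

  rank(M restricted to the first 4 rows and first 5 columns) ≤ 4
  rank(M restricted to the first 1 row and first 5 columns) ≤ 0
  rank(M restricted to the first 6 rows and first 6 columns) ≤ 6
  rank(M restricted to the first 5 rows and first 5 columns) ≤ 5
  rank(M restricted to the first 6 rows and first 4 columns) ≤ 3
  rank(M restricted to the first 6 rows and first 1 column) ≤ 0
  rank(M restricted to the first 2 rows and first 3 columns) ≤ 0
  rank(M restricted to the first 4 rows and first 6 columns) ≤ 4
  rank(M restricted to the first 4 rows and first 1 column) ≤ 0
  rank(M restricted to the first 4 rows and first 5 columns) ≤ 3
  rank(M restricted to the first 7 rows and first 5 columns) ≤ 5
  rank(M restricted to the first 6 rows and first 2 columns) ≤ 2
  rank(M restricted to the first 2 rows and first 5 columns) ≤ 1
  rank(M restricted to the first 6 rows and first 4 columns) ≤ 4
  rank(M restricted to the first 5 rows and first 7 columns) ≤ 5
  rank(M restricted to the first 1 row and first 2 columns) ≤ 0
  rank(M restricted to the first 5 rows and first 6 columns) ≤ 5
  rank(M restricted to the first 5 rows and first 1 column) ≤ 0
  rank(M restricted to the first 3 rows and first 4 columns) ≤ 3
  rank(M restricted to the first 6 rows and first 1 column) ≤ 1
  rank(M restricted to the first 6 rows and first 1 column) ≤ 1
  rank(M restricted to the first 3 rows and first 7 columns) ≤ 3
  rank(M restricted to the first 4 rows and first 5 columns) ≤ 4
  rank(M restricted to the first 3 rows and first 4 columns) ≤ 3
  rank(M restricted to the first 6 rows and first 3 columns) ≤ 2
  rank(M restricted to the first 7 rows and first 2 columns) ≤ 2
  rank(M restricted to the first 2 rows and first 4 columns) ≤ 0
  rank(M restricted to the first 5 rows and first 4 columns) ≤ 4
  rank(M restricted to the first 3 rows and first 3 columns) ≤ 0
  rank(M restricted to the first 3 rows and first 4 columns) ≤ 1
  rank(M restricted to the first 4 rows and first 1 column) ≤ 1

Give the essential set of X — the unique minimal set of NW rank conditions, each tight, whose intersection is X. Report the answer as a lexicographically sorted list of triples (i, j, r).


Propagating the 31 rank bounds to every northwest block:

  row 1: 0, 0, 0, 0, 0, 1, 1
  row 2: 0, 0, 0, 0, 1, 2, 2
  row 3: 0, 0, 0, 1, 2, 3, 3
  row 4: 0, 1, 1, 2, 3, 4, 4
  row 5: 0, 1, 2, 3, 4, 5, 5
  row 6: 0, 1, 2, 3, 4, 5, 6
  row 7: 1, 2, 3, 4, 5, 6, 7

second differences of R give the permutation w = (6, 5, 4, 2, 3, 7, 1).

Rothe diagram D(w) (15 cells), 4 SE-corners (essential conditions):

[(1, 5, 0), (2, 4, 0), (3, 3, 0), (6, 1, 0)]


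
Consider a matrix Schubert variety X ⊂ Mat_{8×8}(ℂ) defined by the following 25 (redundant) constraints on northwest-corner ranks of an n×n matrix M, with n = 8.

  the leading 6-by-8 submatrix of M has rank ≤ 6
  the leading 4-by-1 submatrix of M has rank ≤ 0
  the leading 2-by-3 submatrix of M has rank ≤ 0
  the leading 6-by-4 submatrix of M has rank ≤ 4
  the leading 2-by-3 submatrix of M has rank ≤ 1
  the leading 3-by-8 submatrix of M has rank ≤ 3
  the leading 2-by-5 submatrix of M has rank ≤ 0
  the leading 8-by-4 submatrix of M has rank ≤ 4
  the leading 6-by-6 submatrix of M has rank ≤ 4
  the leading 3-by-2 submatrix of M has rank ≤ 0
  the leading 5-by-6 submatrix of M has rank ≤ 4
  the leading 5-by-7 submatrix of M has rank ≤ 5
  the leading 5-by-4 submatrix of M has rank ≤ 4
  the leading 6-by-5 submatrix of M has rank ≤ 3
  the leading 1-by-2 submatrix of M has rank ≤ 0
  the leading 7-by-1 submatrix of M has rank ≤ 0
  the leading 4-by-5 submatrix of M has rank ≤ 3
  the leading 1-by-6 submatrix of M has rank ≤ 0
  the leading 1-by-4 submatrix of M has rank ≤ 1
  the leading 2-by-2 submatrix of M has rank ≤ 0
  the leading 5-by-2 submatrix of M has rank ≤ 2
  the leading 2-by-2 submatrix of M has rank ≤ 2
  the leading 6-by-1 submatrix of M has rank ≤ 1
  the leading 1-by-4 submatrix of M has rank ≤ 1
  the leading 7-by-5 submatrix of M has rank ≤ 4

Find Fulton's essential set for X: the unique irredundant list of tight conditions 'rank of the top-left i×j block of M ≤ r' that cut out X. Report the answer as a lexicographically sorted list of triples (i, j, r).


Reconstructing r_w from the 25 given conditions:

  0, 0, 0, 0, 0, 0, 1, 1
  0, 0, 0, 0, 0, 1, 2, 2
  0, 0, 1, 1, 1, 2, 3, 3
  0, 1, 2, 2, 2, 3, 4, 4
  0, 1, 2, 3, 3, 4, 5, 5
  0, 1, 2, 3, 3, 4, 5, 6
  0, 1, 2, 3, 4, 5, 6, 7
  1, 2, 3, 4, 5, 6, 7, 8

so w = (7, 6, 3, 2, 4, 8, 5, 1).

D(w) has 18 cells with 5 SE-corners; essential set:

[(1, 6, 0), (2, 5, 0), (3, 2, 0), (6, 5, 3), (7, 1, 0)]


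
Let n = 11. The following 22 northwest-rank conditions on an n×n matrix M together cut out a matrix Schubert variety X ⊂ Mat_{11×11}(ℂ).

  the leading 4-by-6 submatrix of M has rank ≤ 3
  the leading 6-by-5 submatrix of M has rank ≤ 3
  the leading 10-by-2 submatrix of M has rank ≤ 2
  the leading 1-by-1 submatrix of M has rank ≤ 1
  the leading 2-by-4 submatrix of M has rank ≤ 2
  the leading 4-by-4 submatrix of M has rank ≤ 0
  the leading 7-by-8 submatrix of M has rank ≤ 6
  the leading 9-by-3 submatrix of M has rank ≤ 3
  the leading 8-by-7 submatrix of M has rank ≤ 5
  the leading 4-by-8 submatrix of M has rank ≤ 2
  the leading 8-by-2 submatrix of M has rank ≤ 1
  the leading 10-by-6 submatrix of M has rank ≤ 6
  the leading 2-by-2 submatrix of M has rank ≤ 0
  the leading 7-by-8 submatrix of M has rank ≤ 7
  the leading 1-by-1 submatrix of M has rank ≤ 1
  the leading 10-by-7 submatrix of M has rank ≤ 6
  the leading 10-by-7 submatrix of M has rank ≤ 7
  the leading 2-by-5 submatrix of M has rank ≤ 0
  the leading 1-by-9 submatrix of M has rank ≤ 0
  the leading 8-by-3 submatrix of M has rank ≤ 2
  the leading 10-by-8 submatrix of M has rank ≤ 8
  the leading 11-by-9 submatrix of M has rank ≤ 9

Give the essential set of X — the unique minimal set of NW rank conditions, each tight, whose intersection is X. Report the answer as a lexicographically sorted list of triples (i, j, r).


Recovering R(i,j) via the rank-extension bound from the 22 conditions:

  R[1]: 0 0 0 0 0 0 0 0 0 1 1
  R[2]: 0 0 0 0 0 1 1 1 1 2 2
  R[3]: 0 0 0 0 1 2 2 2 2 3 3
  R[4]: 0 0 0 0 1 2 2 2 3 4 4
  R[5]: 1 1 1 1 2 3 3 3 4 5 5
  R[6]: 1 1 2 2 3 4 4 4 5 6 6
  R[7]: 1 1 2 3 4 5 5 5 6 7 7
  R[8]: 1 1 2 3 4 5 5 6 7 8 8
  R[9]: 1 2 3 4 5 6 6 7 8 9 9
  R[10]: 1 2 3 4 5 6 6 7 8 9 10
  R[11]: 1 2 3 4 5 6 7 8 9 10 11

giving w = (10, 6, 5, 9, 1, 3, 4, 8, 2, 11, 7) via Δ²R.

Fulton essential set (7 of the 29 Rothe cells):

[(1, 9, 0), (2, 5, 0), (4, 4, 0), (4, 8, 2), (8, 2, 1), (8, 7, 5), (10, 7, 6)]


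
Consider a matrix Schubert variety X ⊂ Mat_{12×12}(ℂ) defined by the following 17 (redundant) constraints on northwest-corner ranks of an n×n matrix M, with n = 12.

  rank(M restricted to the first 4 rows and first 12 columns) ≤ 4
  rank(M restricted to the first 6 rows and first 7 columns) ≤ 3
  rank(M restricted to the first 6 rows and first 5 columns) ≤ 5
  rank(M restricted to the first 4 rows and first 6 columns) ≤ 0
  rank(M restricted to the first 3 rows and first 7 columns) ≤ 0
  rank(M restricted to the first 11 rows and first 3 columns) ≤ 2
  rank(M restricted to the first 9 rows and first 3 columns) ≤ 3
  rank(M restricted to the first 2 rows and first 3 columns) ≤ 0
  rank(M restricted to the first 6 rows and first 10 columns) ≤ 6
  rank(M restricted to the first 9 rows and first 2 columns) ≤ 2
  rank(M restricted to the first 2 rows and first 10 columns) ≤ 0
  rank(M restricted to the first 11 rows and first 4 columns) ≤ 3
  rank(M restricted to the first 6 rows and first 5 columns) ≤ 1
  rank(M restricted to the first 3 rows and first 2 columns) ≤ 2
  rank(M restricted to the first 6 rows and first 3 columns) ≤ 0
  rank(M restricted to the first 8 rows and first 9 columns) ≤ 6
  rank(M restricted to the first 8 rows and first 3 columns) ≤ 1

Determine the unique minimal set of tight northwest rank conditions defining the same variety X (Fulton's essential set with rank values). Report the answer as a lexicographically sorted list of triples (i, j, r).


The tightest implied rank at each (i,j), from the 17 conditions:

  i=1: 0 | 0 | 0 | 0 | 0 | 0 | 0 | 0 | 0 | 0 | 1 | 1
  i=2: 0 | 0 | 0 | 0 | 0 | 0 | 0 | 0 | 0 | 0 | 1 | 2
  i=3: 0 | 0 | 0 | 0 | 0 | 0 | 0 | 1 | 1 | 1 | 2 | 3
  i=4: 0 | 0 | 0 | 0 | 0 | 0 | 1 | 2 | 2 | 2 | 3 | 4
  i=5: 0 | 0 | 0 | 1 | 1 | 1 | 2 | 3 | 3 | 3 | 4 | 5
  i=6: 0 | 0 | 0 | 1 | 1 | 2 | 3 | 4 | 4 | 4 | 5 | 6
  i=7: 1 | 1 | 1 | 2 | 2 | 3 | 4 | 5 | 5 | 5 | 6 | 7
  i=8: 1 | 1 | 1 | 2 | 3 | 4 | 5 | 6 | 6 | 6 | 7 | 8
  i=9: 1 | 2 | 2 | 3 | 4 | 5 | 6 | 7 | 7 | 7 | 8 | 9
  i=10: 1 | 2 | 2 | 3 | 4 | 5 | 6 | 7 | 8 | 8 | 9 | 10
  i=11: 1 | 2 | 2 | 3 | 4 | 5 | 6 | 7 | 8 | 9 | 10 | 11
  i=12: 1 | 2 | 3 | 4 | 5 | 6 | 7 | 8 | 9 | 10 | 11 | 12

second differences of R give the permutation w = (11, 12, 8, 7, 4, 6, 1, 5, 2, 9, 10, 3).

Fulton essential set (7 of the 44 Rothe cells):

[(2, 10, 0), (3, 7, 0), (4, 6, 0), (6, 3, 0), (6, 5, 1), (8, 3, 1), (11, 3, 2)]


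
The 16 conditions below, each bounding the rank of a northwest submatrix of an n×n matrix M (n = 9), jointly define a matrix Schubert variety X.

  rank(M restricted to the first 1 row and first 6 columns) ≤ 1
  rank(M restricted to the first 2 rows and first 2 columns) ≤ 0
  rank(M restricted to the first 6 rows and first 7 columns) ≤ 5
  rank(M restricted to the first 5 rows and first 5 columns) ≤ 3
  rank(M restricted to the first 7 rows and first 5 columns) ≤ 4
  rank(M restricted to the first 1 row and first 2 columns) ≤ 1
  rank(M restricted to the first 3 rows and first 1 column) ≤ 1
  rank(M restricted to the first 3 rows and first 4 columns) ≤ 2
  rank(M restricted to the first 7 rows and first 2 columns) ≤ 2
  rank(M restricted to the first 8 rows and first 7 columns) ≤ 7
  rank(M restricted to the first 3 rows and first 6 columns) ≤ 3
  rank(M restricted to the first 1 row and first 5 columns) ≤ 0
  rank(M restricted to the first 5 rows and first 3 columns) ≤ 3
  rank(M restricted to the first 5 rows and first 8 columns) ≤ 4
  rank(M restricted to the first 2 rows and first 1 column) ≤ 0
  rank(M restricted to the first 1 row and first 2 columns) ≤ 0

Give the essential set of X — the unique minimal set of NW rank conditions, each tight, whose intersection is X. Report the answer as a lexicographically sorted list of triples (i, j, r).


Recovering R(i,j) via the rank-extension bound from the 16 conditions:

  row 1: 0 | 0 | 0 | 0 | 0 | 1 | 1 | 1 | 1
  row 2: 0 | 0 | 1 | 1 | 1 | 2 | 2 | 2 | 2
  row 3: 1 | 1 | 2 | 2 | 2 | 3 | 3 | 3 | 3
  row 4: 1 | 2 | 3 | 3 | 3 | 4 | 4 | 4 | 4
  row 5: 1 | 2 | 3 | 3 | 3 | 4 | 4 | 4 | 5
  row 6: 1 | 2 | 3 | 4 | 4 | 5 | 5 | 5 | 6
  row 7: 1 | 2 | 3 | 4 | 4 | 5 | 6 | 6 | 7
  row 8: 1 | 2 | 3 | 4 | 5 | 6 | 7 | 7 | 8
  row 9: 1 | 2 | 3 | 4 | 5 | 6 | 7 | 8 | 9

second differences of R give the permutation w = (6, 3, 1, 2, 9, 4, 7, 5, 8).

D(w) has 12 cells with 5 SE-corners; essential set:

[(1, 5, 0), (2, 2, 0), (5, 5, 3), (5, 8, 4), (7, 5, 4)]


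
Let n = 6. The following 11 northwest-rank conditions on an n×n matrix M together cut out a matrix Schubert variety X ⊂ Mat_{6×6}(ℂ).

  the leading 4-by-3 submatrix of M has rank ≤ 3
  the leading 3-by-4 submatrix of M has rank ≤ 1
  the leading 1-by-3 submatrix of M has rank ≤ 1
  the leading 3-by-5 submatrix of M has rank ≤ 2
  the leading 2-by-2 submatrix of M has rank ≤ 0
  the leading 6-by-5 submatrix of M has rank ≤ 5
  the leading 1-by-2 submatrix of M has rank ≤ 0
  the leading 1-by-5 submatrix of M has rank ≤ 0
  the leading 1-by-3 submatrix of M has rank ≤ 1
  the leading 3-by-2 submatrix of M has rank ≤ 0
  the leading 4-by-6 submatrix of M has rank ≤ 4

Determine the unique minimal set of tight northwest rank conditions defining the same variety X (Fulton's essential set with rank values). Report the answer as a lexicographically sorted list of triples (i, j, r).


Computing R[i][j] = min implied NW-rank bound (n=6, 11 conditions):

  row 1: 0 0 0 0 0 1
  row 2: 0 0 1 1 1 2
  row 3: 0 0 1 1 2 3
  row 4: 1 1 2 2 3 4
  row 5: 1 2 3 3 4 5
  row 6: 1 2 3 4 5 6

second differences of R give the permutation w = (6, 3, 5, 1, 2, 4).

Rothe diagram D(w) (10 cells), 3 SE-corners (essential conditions):

[(1, 5, 0), (3, 2, 0), (3, 4, 1)]


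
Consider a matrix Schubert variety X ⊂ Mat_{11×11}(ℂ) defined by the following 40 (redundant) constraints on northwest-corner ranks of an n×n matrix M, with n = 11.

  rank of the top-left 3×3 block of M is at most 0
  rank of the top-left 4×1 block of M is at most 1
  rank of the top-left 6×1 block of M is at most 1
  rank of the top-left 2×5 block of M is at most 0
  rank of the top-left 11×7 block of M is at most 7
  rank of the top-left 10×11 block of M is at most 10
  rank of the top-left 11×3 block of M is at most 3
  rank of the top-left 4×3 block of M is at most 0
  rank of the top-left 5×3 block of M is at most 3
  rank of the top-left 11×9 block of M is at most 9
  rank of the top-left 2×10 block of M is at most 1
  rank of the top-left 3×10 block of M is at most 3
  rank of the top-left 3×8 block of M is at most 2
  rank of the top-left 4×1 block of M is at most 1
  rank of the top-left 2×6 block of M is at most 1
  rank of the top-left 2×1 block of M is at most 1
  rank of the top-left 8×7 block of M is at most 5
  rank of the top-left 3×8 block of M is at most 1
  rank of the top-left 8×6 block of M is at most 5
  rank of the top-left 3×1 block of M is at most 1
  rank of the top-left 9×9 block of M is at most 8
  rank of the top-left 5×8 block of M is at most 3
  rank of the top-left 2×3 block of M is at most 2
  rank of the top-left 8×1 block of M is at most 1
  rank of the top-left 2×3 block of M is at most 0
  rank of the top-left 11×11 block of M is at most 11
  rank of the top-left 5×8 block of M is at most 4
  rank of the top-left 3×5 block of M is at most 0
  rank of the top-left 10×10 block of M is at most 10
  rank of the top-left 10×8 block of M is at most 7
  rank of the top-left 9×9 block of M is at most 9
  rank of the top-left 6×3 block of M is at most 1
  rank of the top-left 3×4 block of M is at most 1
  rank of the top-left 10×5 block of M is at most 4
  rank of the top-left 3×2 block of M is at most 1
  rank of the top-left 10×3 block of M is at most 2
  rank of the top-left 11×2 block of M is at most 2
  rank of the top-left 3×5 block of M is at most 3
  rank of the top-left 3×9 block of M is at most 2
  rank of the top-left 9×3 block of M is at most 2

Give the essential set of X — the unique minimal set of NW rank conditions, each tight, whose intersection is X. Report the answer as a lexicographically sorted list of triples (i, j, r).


Rank table r_w(11×11) implied by the 40 constraints:

  row 1: 0 | 0 | 0 | 0 | 0 | 1 | 1 | 1 | 1 | 1 | 1
  row 2: 0 | 0 | 0 | 0 | 0 | 1 | 1 | 1 | 1 | 1 | 2
  row 3: 0 | 0 | 0 | 0 | 0 | 1 | 1 | 1 | 2 | 2 | 3
  row 4: 0 | 0 | 0 | 1 | 1 | 2 | 2 | 2 | 3 | 3 | 4
  row 5: 1 | 1 | 1 | 2 | 2 | 3 | 3 | 3 | 4 | 4 | 5
  row 6: 1 | 1 | 1 | 2 | 3 | 4 | 4 | 4 | 5 | 5 | 6
  row 7: 1 | 2 | 2 | 3 | 4 | 5 | 5 | 5 | 6 | 6 | 7
  row 8: 1 | 2 | 2 | 3 | 4 | 5 | 5 | 6 | 7 | 7 | 8
  row 9: 1 | 2 | 2 | 3 | 4 | 5 | 6 | 7 | 8 | 8 | 9
  row 10: 1 | 2 | 2 | 3 | 4 | 5 | 6 | 7 | 8 | 9 | 10
  row 11: 1 | 2 | 3 | 4 | 5 | 6 | 7 | 8 | 9 | 10 | 11

giving w = (6, 11, 9, 4, 1, 5, 2, 8, 7, 10, 3) via Δ²R.

7 SE-corners of the 30-cell Rothe diagram give Ess(w):

[(2, 10, 1), (3, 5, 0), (3, 8, 1), (4, 3, 0), (6, 3, 1), (8, 7, 5), (10, 3, 2)]


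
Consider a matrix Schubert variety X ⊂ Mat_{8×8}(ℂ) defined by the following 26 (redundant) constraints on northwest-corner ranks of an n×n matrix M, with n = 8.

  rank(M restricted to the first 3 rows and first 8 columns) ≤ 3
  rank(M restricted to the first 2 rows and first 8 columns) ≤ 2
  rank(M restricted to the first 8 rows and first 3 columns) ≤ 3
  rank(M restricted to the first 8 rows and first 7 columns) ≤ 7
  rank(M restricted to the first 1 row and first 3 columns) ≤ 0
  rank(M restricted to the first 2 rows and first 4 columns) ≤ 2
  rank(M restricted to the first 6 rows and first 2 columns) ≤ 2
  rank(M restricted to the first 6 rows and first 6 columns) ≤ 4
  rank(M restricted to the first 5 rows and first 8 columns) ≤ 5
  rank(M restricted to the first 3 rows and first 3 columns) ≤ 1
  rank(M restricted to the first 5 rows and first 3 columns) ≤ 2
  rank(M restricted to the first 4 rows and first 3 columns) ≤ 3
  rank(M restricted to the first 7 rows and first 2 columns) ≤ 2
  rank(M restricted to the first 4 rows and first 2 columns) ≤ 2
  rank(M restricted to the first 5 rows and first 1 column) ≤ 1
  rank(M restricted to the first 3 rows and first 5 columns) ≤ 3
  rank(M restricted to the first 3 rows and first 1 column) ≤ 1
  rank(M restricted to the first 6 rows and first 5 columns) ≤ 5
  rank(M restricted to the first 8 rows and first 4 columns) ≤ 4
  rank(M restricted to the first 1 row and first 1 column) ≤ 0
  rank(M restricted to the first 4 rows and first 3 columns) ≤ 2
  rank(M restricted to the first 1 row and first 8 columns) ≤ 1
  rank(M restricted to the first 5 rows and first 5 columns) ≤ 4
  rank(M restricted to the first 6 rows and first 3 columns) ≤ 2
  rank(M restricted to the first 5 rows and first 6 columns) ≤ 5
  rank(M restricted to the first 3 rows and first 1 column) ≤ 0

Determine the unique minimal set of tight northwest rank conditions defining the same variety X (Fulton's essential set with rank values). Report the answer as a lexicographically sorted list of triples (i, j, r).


Propagating the 26 rank bounds to every northwest block:

  R[1]: 0 0 0 1 1 1 1 1
  R[2]: 0 1 1 2 2 2 2 2
  R[3]: 0 1 1 2 3 3 3 3
  R[4]: 1 2 2 3 4 4 4 4
  R[5]: 1 2 2 3 4 4 5 5
  R[6]: 1 2 2 3 4 4 5 6
  R[7]: 1 2 3 4 5 5 6 7
  R[8]: 1 2 3 4 5 6 7 8

reading off 1-entries of Δ²R: w = (4, 2, 5, 1, 7, 8, 3, 6).

ℓ(w)=10; the 5 essential cells (i,j,r):

[(1, 3, 0), (3, 1, 0), (3, 3, 1), (6, 3, 2), (6, 6, 4)]
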